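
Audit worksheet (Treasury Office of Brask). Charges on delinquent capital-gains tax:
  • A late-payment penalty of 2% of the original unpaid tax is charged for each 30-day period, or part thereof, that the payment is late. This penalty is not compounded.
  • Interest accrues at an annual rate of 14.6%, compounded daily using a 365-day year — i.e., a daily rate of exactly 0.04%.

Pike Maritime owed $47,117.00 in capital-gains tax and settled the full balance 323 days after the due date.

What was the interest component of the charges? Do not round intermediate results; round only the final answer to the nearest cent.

Interest: $47,117.00 × ((1 + 0.0004)^323 − 1) = $47,117.00 × 0.13788829… = $6,496.8825…

$6,496.88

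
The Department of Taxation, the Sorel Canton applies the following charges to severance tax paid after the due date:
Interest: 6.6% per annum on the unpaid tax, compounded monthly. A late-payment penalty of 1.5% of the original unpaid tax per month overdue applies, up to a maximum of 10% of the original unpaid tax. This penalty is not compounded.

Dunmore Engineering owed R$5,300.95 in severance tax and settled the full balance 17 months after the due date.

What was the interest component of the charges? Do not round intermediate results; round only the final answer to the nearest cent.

R$518.06

Interest (6.6%/yr ÷ 12 = 0.55%/month): R$5,300.95 × ((1 + 0.0055)^17 − 1) = R$518.0584…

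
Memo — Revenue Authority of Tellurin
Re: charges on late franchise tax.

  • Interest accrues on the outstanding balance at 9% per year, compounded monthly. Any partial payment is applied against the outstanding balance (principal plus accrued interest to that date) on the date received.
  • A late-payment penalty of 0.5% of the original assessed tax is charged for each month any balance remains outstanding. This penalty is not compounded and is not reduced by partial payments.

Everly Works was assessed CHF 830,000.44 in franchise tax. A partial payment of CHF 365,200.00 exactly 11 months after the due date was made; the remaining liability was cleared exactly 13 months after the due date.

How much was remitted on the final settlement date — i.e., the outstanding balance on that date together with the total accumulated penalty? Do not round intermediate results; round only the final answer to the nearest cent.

CHF 597,920.64

Monthly rate = 9% ÷ 12 = 0.75%
Balance at month 11: CHF 830,000.4400 × (1 + 0.0075)^11 = CHF 901,101.9418…
After CHF 365,200.00 payment: CHF 901,101.9418… − CHF 365,200.00 = CHF 535,901.9418…
Balance at month 13: CHF 535,901.9418… × (1 + 0.0075)^2 = CHF 543,970.6154…
Penalty: 13 × 0.5% × CHF 830,000.44 = CHF 53,950.03…
Final settlement = outstanding balance + penalty = CHF 543,970.6154… + CHF 53,950.03… = CHF 597,920.64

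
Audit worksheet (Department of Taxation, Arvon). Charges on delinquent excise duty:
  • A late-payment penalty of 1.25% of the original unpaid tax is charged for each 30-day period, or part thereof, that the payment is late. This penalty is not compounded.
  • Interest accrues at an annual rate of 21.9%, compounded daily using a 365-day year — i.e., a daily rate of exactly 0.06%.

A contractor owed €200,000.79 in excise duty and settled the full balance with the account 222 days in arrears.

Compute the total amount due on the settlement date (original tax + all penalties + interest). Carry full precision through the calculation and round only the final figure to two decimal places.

€248,487.55

Penalty periods: ⌈222/30⌉ = 8; penalty = 8 × 1.25% × €200,000.79 = €20,000.08…
Interest: €200,000.79 × ((1 + 0.0006)^222 − 1) = €200,000.79 × 0.14243284… = €28,486.6799…
Total = €200,000.79 + €20,000.0790 + €28,486.6799… = €248,487.55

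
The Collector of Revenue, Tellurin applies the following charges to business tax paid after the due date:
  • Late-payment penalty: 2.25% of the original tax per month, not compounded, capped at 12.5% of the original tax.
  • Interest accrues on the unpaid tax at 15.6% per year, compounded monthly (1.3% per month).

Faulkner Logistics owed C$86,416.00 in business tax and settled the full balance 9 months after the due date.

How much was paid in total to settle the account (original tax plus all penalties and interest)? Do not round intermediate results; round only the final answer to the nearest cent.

C$107,870.69

Penalty (uncapped): 9 × 2.25% × C$86,416.00 = C$17,499.24; cap = 12.5% × C$86,416.00 = C$10,802.00 → penalty = C$10,802.00
Interest: C$86,416.00 × ((1 + 0.013)^9 − 1) = C$86,416.00 × 0.1232722… = C$10,652.6899…
Total = C$86,416.00 + C$10,802.0000 + C$10,652.6899… = C$107,870.69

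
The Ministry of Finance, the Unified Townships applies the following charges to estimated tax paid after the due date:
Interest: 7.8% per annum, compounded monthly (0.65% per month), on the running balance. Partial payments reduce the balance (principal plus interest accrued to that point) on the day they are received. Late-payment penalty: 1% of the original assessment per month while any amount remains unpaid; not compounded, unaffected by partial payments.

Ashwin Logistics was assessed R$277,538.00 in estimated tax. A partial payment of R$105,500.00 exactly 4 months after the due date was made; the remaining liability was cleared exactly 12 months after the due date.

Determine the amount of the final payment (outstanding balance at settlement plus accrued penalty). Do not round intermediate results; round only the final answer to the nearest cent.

R$222,169.01

Balance at month 4: R$277,538.0000 × (1 + 0.0065)^4 = R$284,824.6493…
After R$105,500.00 payment: R$284,824.6493… − R$105,500.00 = R$179,324.6493…
Balance at month 12: R$179,324.6493… × (1 + 0.0065)^8 = R$188,864.4524…
Penalty: 12 × 1% × R$277,538.00 = R$33,304.56
Final settlement = outstanding balance + penalty = R$188,864.4524… + R$33,304.56 = R$222,169.01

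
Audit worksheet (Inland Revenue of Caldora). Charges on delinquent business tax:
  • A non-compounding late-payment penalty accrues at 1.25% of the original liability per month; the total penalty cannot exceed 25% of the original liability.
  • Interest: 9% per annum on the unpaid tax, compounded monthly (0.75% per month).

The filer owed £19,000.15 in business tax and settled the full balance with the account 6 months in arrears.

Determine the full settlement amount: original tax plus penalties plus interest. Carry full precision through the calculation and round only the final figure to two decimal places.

£21,296.36

Penalty: 6 × 1.25% × £19,000.15 = £1,425.01… (below the 25% cap of £4,750.04…)
Interest: £19,000.15 × ((1 + 0.0075)^6 − 1) = £19,000.15 × 0.0458522… = £871.1993…
Total = £19,000.15 + £1,425.0113… + £871.1993… = £21,296.36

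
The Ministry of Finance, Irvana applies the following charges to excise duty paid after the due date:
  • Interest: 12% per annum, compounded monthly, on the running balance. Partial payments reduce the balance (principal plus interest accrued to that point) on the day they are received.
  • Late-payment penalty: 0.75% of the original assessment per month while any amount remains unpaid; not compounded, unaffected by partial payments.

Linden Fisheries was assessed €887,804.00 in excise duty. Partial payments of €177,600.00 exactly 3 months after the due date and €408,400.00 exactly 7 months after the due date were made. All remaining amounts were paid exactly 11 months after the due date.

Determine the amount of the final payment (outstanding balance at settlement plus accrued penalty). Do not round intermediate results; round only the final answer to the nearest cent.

Monthly rate = 12% ÷ 12 = 1%
Balance at month 3: €887,804.0000 × (1 + 0.01)^3 = €914,705.3490…
After €177,600.00 payment: €914,705.3490… − €177,600.00 = €737,105.3490…
Balance at month 7: €737,105.3490… × (1 + 0.01)^4 = €767,034.7820…
After €408,400.00 payment: €767,034.7820… − €408,400.00 = €358,634.7820…
Balance at month 11: €358,634.7820… × (1 + 0.01)^4 = €373,196.7922…
Penalty: 11 × 0.75% × €887,804.00 = €73,243.83
Final settlement = outstanding balance + penalty = €373,196.7922… + €73,243.83 = €446,440.62

€446,440.62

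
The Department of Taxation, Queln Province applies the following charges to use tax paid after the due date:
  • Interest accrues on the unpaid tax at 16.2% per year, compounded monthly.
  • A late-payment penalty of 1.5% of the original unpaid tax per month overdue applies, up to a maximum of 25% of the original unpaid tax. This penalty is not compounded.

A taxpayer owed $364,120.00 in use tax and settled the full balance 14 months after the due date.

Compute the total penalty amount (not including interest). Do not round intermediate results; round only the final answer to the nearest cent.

Penalty: 14 × 1.5% × $364,120.00 = $76,465.20 (below the 25% cap of $91,030.00)

$76,465.20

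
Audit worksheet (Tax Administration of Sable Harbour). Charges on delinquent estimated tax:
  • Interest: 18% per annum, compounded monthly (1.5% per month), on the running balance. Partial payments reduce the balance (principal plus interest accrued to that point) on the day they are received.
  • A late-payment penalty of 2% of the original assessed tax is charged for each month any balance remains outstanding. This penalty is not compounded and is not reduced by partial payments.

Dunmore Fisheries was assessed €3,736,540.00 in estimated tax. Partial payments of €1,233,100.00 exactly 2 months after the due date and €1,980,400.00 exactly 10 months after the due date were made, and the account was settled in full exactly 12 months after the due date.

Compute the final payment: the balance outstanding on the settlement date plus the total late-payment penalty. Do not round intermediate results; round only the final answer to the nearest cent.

€1,892,924.24

Balance at month 2: €3,736,540.0000 × (1 + 0.015)^2 = €3,849,476.9215
After €1,233,100.00 payment: €3,849,476.9215 − €1,233,100.00 = €2,616,376.9215
Balance at month 10: €2,616,376.9215 × (1 + 0.015)^8 = €2,947,329.2058…
After €1,980,400.00 payment: €2,947,329.2058… − €1,980,400.00 = €966,929.2058…
Balance at month 12: €966,929.2058… × (1 + 0.015)^2 = €996,154.6411…
Penalty: 12 × 2% × €3,736,540.00 = €896,769.60
Final settlement = outstanding balance + penalty = €996,154.6411… + €896,769.60 = €1,892,924.24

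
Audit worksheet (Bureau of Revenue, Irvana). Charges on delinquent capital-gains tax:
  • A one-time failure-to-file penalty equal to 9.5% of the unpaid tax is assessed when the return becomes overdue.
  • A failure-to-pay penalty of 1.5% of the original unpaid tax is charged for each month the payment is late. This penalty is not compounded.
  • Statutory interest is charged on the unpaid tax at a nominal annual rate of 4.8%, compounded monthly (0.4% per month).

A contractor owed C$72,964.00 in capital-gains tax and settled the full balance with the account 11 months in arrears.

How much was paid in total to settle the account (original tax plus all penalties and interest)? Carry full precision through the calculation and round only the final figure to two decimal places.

C$95,210.04

Failure-to-file penalty: 9.5% × C$72,964.00 = C$6,931.58
Failure-to-pay penalty: 11 × 1.5% × C$72,964.00 = C$12,039.06
Interest: C$72,964.00 × ((1 + 0.004)^11 − 1) = C$72,964.00 × 0.0448906… = C$3,275.4010…
Total = C$72,964.00 + C$18,970.6400 + C$3,275.4010… = C$95,210.04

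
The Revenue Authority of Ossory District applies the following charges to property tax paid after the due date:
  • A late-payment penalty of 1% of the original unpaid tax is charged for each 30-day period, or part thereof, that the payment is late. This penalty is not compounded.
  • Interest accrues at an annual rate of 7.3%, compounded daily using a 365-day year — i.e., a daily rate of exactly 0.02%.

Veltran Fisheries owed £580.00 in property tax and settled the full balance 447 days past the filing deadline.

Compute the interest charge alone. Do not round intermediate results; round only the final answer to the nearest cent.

£54.23

Interest: £580.00 × ((1 + 0.0002)^447 − 1) = £580.00 × 0.09350820… = £54.2348…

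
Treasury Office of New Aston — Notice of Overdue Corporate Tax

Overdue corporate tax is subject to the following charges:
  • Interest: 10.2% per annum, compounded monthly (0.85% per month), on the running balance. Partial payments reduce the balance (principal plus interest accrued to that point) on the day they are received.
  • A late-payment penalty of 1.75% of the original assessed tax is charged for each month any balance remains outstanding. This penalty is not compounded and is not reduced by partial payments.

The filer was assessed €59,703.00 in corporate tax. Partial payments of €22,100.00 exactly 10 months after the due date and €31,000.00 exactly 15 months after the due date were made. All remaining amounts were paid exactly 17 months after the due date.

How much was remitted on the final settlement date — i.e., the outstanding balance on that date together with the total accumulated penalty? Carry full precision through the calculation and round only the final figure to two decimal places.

Balance at month 10: €59,703.0000 × (1 + 0.0085)^10 = €64,976.3303…
After €22,100.00 payment: €64,976.3303… − €22,100.00 = €42,876.3303…
Balance at month 15: €42,876.3303… × (1 + 0.0085)^5 = €44,729.8169…
After €31,000.00 payment: €44,729.8169… − €31,000.00 = €13,729.8169…
Balance at month 17: €13,729.8169… × (1 + 0.0085)^2 = €13,964.2158…
Penalty: 17 × 1.75% × €59,703.00 = €17,761.64…
Final settlement = outstanding balance + penalty = €13,964.2158… + €17,761.64… = €31,725.86

€31,725.86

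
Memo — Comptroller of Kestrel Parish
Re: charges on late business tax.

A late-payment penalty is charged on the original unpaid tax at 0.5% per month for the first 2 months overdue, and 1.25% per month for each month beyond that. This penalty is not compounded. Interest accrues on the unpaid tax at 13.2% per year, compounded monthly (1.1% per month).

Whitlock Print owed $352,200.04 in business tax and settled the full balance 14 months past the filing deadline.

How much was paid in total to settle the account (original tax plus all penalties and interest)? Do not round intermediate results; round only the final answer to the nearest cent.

$466,844.84

Penalty, months 1–2: 2 × 0.5% × $352,200.04 = $3,522.00…
Penalty, months 3–14: 12 × 1.25% × $352,200.04 = $52,830.01…
Interest: $352,200.04 × ((1 + 0.011)^14 − 1) = $352,200.04 × 0.1655105… = $58,292.7933…
Total = $352,200.04 + $56,352.0064 + $58,292.7933… = $466,844.84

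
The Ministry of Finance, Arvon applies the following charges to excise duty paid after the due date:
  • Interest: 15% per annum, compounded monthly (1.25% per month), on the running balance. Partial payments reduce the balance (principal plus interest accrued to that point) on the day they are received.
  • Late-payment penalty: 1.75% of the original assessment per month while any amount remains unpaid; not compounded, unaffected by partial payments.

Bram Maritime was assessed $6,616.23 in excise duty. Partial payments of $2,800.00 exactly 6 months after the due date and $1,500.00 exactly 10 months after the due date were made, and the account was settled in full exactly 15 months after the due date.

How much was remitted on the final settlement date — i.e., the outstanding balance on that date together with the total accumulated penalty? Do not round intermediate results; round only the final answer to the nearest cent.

Balance at month 6: $6,616.2300 × (1 + 0.0125)^6 = $7,128.2149…
After $2,800.00 payment: $7,128.2149… − $2,800.00 = $4,328.2149…
Balance at month 10: $4,328.2149… × (1 + 0.0125)^4 = $4,548.7173…
After $1,500.00 payment: $4,548.7173… − $1,500.00 = $3,048.7173…
Balance at month 15: $3,048.7173… × (1 + 0.0125)^5 = $3,244.0857…
Penalty: 15 × 1.75% × $6,616.23 = $1,736.76…
Final settlement = outstanding balance + penalty = $3,244.0857… + $1,736.76… = $4,980.85

$4,980.85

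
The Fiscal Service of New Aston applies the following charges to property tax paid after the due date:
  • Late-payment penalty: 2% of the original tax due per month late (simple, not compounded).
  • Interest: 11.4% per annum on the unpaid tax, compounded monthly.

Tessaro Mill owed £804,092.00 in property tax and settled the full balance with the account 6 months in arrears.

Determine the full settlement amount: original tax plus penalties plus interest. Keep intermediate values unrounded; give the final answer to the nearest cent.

Late-payment penalty = 2% × £804,092.00 × 6 mo = £96,491.04
Interest (11.4%/yr ÷ 12 = 0.95%/month): £804,092.00 × ((1 + 0.0095)^6 − 1) = £46,935.6703…
Total = £804,092.00 + £96,491.0400 + £46,935.6703… = £947,518.71

£947,518.71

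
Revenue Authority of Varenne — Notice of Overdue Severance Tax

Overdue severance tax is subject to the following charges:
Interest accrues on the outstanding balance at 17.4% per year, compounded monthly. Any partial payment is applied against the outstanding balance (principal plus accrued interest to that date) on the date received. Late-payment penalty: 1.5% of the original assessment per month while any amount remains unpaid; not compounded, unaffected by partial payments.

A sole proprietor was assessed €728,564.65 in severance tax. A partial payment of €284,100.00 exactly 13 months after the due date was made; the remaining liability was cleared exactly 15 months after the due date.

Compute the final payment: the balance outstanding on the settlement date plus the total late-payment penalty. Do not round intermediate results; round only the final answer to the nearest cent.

Monthly rate = 17.4% ÷ 12 = 1.45%
Balance at month 13: €728,564.6500 × (1 + 0.0145)^13 = €878,506.0632…
After €284,100.00 payment: €878,506.0632… − €284,100.00 = €594,406.0632…
Balance at month 15: €594,406.0632… × (1 + 0.0145)^2 = €611,768.8129…
Penalty: 15 × 1.5% × €728,564.65 = €163,927.05…
Final settlement = outstanding balance + penalty = €611,768.8129… + €163,927.05… = €775,695.86

€775,695.86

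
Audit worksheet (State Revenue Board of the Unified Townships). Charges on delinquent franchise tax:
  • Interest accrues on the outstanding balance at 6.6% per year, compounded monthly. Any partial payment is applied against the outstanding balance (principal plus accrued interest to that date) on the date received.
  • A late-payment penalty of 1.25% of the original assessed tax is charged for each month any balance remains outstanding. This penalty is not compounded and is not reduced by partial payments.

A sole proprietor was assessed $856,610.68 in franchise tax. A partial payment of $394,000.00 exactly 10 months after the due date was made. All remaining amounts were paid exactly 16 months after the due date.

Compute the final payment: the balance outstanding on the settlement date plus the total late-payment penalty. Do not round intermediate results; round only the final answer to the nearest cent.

$699,323.21

Monthly rate = 6.6% ÷ 12 = 0.55%
Balance at month 10: $856,610.6800 × (1 + 0.0055)^10 = $904,907.5966…
After $394,000.00 payment: $904,907.5966… − $394,000.00 = $510,907.5966…
Balance at month 16: $510,907.5966… × (1 + 0.0055)^6 = $528,001.0787…
Penalty: 16 × 1.25% × $856,610.68 = $171,322.14…
Final settlement = outstanding balance + penalty = $528,001.0787… + $171,322.14… = $699,323.21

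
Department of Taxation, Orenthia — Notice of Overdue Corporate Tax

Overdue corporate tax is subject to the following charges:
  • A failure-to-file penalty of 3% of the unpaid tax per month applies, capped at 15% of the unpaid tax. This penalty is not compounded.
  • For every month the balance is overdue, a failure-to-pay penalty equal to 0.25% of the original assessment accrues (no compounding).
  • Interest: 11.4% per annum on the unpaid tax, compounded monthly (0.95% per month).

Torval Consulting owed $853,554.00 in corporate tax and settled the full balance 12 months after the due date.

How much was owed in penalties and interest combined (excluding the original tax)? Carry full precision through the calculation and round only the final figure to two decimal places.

Failure-to-file: 12 × 3% × $853,554.00 = $307,279.44, capped at 15% × $853,554.00 = $128,033.10
Failure-to-pay penalty: 12 × 0.25% × $853,554.00 = $25,606.62
Interest: $853,554.00 × ((1 + 0.0095)^12 − 1) = $853,554.00 × 0.1201492… = $102,553.8441…
Penalties + interest = $153,639.7200 + $102,553.8441… = $256,193.56

$256,193.56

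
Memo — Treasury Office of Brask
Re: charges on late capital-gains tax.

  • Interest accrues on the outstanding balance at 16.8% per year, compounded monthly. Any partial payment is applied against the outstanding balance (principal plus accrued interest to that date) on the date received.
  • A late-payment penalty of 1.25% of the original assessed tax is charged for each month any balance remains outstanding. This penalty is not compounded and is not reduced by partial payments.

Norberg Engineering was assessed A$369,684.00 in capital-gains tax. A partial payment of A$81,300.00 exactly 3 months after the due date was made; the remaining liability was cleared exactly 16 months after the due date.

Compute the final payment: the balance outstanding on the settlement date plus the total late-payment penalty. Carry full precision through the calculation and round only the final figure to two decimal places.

A$438,314.19

Monthly rate = 16.8% ÷ 12 = 1.4%
Balance at month 3: A$369,684.0000 × (1 + 0.014)^3 = A$385,429.1166…
After A$81,300.00 payment: A$385,429.1166… − A$81,300.00 = A$304,129.1166…
Balance at month 16: A$304,129.1166… × (1 + 0.014)^13 = A$364,377.3856…
Penalty: 16 × 1.25% × A$369,684.00 = A$73,936.80
Final settlement = outstanding balance + penalty = A$364,377.3856… + A$73,936.80 = A$438,314.19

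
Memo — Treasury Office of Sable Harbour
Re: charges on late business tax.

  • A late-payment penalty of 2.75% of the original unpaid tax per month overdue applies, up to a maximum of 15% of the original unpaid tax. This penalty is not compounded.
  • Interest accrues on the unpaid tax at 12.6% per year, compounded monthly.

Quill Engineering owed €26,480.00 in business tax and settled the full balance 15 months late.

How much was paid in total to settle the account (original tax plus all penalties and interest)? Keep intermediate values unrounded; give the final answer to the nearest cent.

€34,943.54

Penalty (uncapped): 15 × 2.75% × €26,480.00 = €10,923.00; cap = 15% × €26,480.00 = €3,972.00 → penalty = €3,972.00
Interest (12.6%/yr ÷ 12 = 1.05%/month): €26,480.00 × ((1 + 0.0105)^15 − 1) = €4,491.5363…
Total = €26,480.00 + €3,972.0000 + €4,491.5363… = €34,943.54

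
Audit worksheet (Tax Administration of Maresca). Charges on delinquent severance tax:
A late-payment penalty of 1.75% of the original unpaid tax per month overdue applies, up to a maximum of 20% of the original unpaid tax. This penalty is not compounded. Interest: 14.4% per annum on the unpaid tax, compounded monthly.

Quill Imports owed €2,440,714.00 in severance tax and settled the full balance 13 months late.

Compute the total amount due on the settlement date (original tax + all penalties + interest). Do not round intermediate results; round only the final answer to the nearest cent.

€3,338,265.48

Penalty (uncapped): 13 × 1.75% × €2,440,714.00 = €555,262.44…; cap = 20% × €2,440,714.00 = €488,142.80 → penalty = €488,142.80
Interest (14.4%/yr ÷ 12 = 1.2%/month): €2,440,714.00 × ((1 + 0.012)^13 − 1) = €409,408.6849…
Total = €2,440,714.00 + €488,142.8000 + €409,408.6849… = €3,338,265.48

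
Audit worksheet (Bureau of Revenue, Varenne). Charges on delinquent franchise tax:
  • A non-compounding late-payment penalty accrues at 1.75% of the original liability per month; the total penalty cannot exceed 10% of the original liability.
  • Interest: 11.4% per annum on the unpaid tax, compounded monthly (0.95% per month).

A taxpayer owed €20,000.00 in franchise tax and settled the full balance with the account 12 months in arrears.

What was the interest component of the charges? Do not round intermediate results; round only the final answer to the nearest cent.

Interest: €20,000.00 × ((1 + 0.0095)^12 − 1) = €20,000.00 × 0.1201492… = €2,402.9843…

€2,402.98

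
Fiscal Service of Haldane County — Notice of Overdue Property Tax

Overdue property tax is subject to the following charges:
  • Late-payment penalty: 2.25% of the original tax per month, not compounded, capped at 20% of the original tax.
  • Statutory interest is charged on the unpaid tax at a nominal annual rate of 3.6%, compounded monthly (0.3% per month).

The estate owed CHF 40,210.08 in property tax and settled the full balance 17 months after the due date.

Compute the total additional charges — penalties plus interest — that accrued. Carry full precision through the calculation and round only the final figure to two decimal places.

Penalty (uncapped): 17 × 2.25% × CHF 40,210.08 = CHF 15,380.36…; cap = 20% × CHF 40,210.08 = CHF 8,042.02… → penalty = CHF 8,042.02…
Interest: CHF 40,210.08 × ((1 + 0.003)^17 − 1) = CHF 40,210.08 × 0.0522426… = CHF 2,100.6773…
Penalties + interest = CHF 8,042.0160 + CHF 2,100.6773… = CHF 10,142.69

CHF 10,142.69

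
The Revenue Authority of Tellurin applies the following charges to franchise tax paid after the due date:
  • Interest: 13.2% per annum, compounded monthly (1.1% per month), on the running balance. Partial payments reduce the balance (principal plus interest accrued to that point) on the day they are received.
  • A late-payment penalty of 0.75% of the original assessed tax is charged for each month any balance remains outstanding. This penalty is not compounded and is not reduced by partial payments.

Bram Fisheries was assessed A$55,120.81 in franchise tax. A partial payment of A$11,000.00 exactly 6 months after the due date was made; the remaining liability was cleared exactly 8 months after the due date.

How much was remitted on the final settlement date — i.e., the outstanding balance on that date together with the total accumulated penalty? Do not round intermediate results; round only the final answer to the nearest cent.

A$52,226.27

Balance at month 6: A$55,120.8100 × (1 + 0.011)^6 = A$58,860.3072…
After A$11,000.00 payment: A$58,860.3072… − A$11,000.00 = A$47,860.3072…
Balance at month 8: A$47,860.3072… × (1 + 0.011)^2 = A$48,919.0251…
Penalty: 8 × 0.75% × A$55,120.81 = A$3,307.25…
Final settlement = outstanding balance + penalty = A$48,919.0251… + A$3,307.25… = A$52,226.27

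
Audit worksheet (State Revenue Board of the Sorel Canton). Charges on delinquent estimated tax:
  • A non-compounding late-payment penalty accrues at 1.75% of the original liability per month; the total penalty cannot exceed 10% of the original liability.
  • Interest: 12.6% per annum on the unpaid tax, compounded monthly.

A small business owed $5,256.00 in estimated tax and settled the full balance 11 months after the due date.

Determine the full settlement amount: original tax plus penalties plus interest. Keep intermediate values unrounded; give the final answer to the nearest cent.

$6,421.56

Penalty (uncapped): 11 × 1.75% × $5,256.00 = $1,011.78; cap = 10% × $5,256.00 = $525.60 → penalty = $525.60
Interest (12.6%/yr ÷ 12 = 1.05%/month): $5,256.00 × ((1 + 0.0105)^11 − 1) = $639.9644…
Total = $5,256.00 + $525.6000 + $639.9644… = $6,421.56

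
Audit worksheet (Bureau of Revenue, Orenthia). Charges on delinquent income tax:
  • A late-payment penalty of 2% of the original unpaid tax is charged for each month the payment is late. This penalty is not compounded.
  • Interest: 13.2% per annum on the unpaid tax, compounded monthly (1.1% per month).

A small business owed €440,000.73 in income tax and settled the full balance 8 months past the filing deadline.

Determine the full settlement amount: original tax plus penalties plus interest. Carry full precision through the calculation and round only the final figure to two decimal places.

Late-payment penalty: 8 × 2% × €440,000.73 = €70,400.12…
Interest: €440,000.73 × ((1 + 0.011)^8 − 1) = €440,000.73 × 0.0914636… = €40,244.0375…
Total = €440,000.73 + €70,400.1168 + €40,244.0375… = €550,644.88

€550,644.88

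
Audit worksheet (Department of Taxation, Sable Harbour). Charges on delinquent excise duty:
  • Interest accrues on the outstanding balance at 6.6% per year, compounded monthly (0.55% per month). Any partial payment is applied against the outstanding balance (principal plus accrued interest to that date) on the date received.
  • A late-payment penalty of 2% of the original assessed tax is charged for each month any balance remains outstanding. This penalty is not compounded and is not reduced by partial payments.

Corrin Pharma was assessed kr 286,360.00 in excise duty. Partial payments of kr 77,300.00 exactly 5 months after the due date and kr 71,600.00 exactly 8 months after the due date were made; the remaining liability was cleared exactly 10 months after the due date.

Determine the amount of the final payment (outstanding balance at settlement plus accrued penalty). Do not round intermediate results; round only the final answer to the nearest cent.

kr 207,938.35

Balance at month 5: kr 286,360.0000 × (1 + 0.0055)^5 = kr 294,322.0016…
After kr 77,300.00 payment: kr 294,322.0016… − kr 77,300.00 = kr 217,022.0016…
Balance at month 8: kr 217,022.0016… × (1 + 0.0055)^3 = kr 220,622.5955…
After kr 71,600.00 payment: kr 220,622.5955… − kr 71,600.00 = kr 149,022.5955…
Balance at month 10: kr 149,022.5955… × (1 + 0.0055)^2 = kr 150,666.3520…
Penalty: 10 × 2% × kr 286,360.00 = kr 57,272.00
Final settlement = outstanding balance + penalty = kr 150,666.3520… + kr 57,272.00 = kr 207,938.35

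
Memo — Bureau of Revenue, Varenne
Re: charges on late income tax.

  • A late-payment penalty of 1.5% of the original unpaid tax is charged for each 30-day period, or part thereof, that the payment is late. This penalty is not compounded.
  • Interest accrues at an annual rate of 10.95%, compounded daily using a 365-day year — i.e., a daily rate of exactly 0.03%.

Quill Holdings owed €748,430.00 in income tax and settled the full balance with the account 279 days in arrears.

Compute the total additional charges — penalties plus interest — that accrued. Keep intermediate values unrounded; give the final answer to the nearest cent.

€177,594.21

Penalty periods: ⌈279/30⌉ = 10; penalty = 10 × 1.5% × €748,430.00 = €112,264.50
Interest: €748,430.00 × ((1 + 0.0003)^279 − 1) = €748,430.00 × 0.08728901… = €65,329.7106…
Penalties + interest = €112,264.5000 + €65,329.7106… = €177,594.21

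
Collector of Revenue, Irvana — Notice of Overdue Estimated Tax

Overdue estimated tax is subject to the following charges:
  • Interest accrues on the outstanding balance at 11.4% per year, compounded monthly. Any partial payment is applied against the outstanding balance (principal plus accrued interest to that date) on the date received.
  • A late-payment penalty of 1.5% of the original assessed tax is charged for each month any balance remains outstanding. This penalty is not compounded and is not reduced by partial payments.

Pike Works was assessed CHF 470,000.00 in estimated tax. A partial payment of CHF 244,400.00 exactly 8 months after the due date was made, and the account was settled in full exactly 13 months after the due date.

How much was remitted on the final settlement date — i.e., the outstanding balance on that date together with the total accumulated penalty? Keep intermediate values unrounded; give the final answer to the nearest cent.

Monthly rate = 11.4% ÷ 12 = 0.95%
Balance at month 8: CHF 470,000.0000 × (1 + 0.0095)^8 = CHF 506,930.5261…
After CHF 244,400.00 payment: CHF 506,930.5261… − CHF 244,400.00 = CHF 262,530.5261…
Balance at month 13: CHF 262,530.5261… × (1 + 0.0095)^5 = CHF 275,239.9215…
Penalty: 13 × 1.5% × CHF 470,000.00 = CHF 91,650.00
Final settlement = outstanding balance + penalty = CHF 275,239.9215… + CHF 91,650.00 = CHF 366,889.92

CHF 366,889.92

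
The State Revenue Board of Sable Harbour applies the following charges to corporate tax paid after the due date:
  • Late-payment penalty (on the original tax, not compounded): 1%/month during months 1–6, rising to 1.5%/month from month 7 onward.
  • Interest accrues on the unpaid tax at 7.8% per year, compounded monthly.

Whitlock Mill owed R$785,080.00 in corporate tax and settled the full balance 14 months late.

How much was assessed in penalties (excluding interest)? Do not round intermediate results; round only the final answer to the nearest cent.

Penalty, months 1–6: 6 × 1% × R$785,080.00 = R$47,104.80
Penalty, months 7–14: 8 × 1.5% × R$785,080.00 = R$94,209.60
Total penalty = R$47,104.80 + R$94,209.60 = R$141,314.40

R$141,314.40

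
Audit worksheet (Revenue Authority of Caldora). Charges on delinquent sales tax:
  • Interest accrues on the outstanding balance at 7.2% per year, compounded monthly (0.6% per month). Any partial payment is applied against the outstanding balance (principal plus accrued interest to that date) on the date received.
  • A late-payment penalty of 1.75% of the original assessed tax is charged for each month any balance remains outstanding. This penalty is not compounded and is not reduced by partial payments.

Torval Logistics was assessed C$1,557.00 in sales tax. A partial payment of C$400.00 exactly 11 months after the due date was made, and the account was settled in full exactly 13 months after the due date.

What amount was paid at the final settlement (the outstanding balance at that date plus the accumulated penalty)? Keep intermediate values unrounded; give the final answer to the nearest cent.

Balance at month 11: C$1,557.0000 × (1 + 0.006)^11 = C$1,662.9010…
After C$400.00 payment: C$1,662.9010… − C$400.00 = C$1,262.9010…
Balance at month 13: C$1,262.9010… × (1 + 0.006)^2 = C$1,278.1013…
Penalty: 13 × 1.75% × C$1,557.00 = C$354.22…
Final settlement = outstanding balance + penalty = C$1,278.1013… + C$354.22… = C$1,632.32

C$1,632.32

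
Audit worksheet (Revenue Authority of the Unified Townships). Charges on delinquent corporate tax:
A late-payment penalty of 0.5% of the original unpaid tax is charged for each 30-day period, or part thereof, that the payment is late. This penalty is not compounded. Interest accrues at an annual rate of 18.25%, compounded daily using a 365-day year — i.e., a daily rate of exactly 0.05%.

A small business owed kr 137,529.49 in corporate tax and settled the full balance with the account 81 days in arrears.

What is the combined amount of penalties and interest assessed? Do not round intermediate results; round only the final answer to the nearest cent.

kr 7,745.77

Penalty periods: ⌈81/30⌉ = 3; penalty = 3 × 0.5% × kr 137,529.49 = kr 2,062.94…
Interest: kr 137,529.49 × ((1 + 0.0005)^81 − 1) = kr 137,529.49 × 0.04132077… = kr 5,682.8244…
Penalties + interest = kr 2,062.9424… + kr 5,682.8244… = kr 7,745.77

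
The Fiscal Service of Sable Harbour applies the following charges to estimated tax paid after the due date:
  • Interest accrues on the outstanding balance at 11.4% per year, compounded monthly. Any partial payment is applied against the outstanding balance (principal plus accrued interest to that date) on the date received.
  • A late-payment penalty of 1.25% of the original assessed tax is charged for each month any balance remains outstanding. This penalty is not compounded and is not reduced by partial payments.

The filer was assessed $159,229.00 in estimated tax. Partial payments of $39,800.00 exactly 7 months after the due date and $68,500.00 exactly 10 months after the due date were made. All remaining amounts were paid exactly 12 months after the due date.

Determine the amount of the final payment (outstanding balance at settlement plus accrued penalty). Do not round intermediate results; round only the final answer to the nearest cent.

Monthly rate = 11.4% ÷ 12 = 0.95%
Balance at month 7: $159,229.0000 × (1 + 0.0095)^7 = $170,124.3311…
After $39,800.00 payment: $170,124.3311… − $39,800.00 = $130,324.3311…
Balance at month 10: $130,324.3311… × (1 + 0.0095)^3 = $134,073.9716…
After $68,500.00 payment: $134,073.9716… − $68,500.00 = $65,573.9716…
Balance at month 12: $65,573.9716… × (1 + 0.0095)^2 = $66,825.7951…
Penalty: 12 × 1.25% × $159,229.00 = $23,884.35
Final settlement = outstanding balance + penalty = $66,825.7951… + $23,884.35 = $90,710.15

$90,710.15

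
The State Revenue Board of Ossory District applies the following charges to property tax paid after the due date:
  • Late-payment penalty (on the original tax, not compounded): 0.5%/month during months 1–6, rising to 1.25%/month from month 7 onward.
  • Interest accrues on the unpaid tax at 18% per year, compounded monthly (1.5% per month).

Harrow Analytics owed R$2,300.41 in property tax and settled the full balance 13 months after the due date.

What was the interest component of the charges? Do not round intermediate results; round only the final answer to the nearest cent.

Interest: R$2,300.41 × ((1 + 0.015)^13 − 1) = R$2,300.41 × 0.2135524… = R$491.2582…

R$491.26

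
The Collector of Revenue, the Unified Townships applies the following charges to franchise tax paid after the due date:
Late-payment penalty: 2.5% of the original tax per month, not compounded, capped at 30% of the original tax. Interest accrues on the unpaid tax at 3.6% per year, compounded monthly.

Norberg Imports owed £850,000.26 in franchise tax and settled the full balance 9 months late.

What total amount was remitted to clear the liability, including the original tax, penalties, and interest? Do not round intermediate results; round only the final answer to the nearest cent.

Penalty: 9 × 2.5% × £850,000.26 = £191,250.06… (below the 30% cap of £255,000.08…)
Interest (3.6%/yr ÷ 12 = 0.3%/month): £850,000.26 × ((1 + 0.003)^9 − 1) = £23,227.3436…
Total = £850,000.26 + £191,250.0585 + £23,227.3436… = £1,064,477.66

£1,064,477.66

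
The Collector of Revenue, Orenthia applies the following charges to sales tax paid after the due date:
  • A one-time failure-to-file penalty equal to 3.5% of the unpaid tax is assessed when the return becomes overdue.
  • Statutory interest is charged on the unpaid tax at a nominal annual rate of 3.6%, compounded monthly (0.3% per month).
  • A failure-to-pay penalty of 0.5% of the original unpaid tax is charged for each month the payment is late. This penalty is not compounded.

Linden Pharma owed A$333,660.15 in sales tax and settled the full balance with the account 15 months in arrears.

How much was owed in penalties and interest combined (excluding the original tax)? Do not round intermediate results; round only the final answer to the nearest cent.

Failure-to-file penalty: 3.5% × A$333,660.15 = A$11,678.11…
Failure-to-pay penalty = 0.5% × A$333,660.15 × 15 mo = A$25,024.51…
Interest: A$333,660.15 × ((1 + 0.003)^15 − 1) = A$333,660.15 × 0.0459574… = A$15,334.1517…
Penalties + interest = A$36,702.6165 + A$15,334.1517… = A$52,036.77

A$52,036.77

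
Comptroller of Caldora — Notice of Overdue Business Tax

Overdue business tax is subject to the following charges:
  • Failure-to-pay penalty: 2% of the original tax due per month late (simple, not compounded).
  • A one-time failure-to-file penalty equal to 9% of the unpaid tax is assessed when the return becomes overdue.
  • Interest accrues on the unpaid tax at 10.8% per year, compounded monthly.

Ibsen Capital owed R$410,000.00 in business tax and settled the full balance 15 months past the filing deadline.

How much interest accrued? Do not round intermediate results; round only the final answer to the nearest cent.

R$58,976.79

Interest (10.8%/yr ÷ 12 = 0.9%/month): R$410,000.00 × ((1 + 0.009)^15 − 1) = R$58,976.7906…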